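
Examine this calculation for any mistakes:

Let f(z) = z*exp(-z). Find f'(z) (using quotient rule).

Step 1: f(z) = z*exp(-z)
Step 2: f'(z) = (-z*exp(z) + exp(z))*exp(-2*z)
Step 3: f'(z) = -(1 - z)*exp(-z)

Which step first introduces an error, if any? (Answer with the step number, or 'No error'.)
Step 3

Step 3 is incorrect due to a sign flip.
The step shows: -(1 - z)*exp(-z)
The correct value should be: (1 - z)*exp(-z)

Explanation: The sign of the whole expression was flipped: the term (1 - z)*exp(-z) was incorrectly written as -(1 - z)*exp(-z)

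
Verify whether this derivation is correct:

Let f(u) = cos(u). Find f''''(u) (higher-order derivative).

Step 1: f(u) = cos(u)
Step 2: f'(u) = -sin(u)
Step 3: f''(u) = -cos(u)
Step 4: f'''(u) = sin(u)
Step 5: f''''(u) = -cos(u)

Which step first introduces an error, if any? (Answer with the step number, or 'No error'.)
Step 5

Step 5 is incorrect due to a sign flip.
The step shows: -cos(u)
The correct value should be: cos(u)

Explanation: The sign of the whole expression was flipped: the term cos(u) was incorrectly written as -cos(u)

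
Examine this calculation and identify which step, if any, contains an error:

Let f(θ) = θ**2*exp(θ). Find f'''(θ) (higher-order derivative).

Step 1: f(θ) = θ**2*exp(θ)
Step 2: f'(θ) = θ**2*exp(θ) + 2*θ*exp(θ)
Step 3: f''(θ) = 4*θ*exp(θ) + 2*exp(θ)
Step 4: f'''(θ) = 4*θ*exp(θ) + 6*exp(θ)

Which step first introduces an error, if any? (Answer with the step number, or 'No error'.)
Step 3

Step 3 is incorrect due to a dropped term.
The step shows: 4*θ*exp(θ) + 2*exp(θ)
The correct value should be: θ**2*exp(θ) + 4*θ*exp(θ) + 2*exp(θ)

Explanation: A term was dropped: the term θ**2*exp(θ) was incorrectly omitted
The later steps are derived from this incorrect expression, so the error originates in Step 3.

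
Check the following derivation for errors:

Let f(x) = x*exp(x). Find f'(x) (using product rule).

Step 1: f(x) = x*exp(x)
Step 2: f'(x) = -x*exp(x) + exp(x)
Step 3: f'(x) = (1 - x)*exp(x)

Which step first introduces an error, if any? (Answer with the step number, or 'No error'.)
Step 2

Step 2 is incorrect due to a sign flip.
The step shows: -x*exp(x) + exp(x)
The correct value should be: x*exp(x) + exp(x)

Explanation: The sign of one term was flipped: the term x*exp(x) was incorrectly written as -x*exp(x)
The later steps are derived from this incorrect expression, so the error originates in Step 2.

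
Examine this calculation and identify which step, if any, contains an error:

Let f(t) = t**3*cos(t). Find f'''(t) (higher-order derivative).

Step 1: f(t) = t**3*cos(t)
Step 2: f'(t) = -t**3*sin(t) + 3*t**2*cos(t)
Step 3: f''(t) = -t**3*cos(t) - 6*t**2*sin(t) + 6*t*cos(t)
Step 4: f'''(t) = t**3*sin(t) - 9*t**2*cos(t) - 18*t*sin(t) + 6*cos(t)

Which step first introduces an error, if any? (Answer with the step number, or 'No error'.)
No error

All steps in this derivation are correct.
The final answer f'''(t) = t**3*sin(t) - 9*t**2*cos(t) - 18*t*sin(t) + 6*cos(t) is valid.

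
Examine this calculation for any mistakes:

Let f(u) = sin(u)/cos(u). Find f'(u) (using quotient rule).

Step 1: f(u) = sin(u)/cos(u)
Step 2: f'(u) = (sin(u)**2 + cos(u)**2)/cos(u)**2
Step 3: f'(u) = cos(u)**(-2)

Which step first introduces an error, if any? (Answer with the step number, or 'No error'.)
No error

All steps in this derivation are correct.
The final answer f'(u) = cos(u)**(-2) is valid.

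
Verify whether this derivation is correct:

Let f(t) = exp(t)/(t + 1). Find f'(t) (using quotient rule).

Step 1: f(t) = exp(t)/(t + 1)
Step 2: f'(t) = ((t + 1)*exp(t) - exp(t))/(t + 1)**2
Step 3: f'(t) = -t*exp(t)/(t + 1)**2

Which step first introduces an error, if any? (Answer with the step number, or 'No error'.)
Step 3

Step 3 is incorrect due to a sign flip.
The step shows: -t*exp(t)/(t + 1)**2
The correct value should be: t*exp(t)/(t + 1)**2

Explanation: The sign of the whole expression was flipped: the term t*exp(t)/(t + 1)**2 was incorrectly written as -t*exp(t)/(t + 1)**2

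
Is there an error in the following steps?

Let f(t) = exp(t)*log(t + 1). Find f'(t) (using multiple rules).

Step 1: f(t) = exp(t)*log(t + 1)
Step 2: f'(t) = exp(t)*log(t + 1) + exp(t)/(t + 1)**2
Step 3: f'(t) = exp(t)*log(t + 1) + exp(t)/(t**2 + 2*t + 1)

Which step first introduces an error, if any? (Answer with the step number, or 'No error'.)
Step 2

Step 2 is incorrect due to a wrong exponent.
The step shows: exp(t)*log(t + 1) + exp(t)/(t + 1)**2
The correct value should be: exp(t)*log(t + 1) + exp(t)/(t + 1)

Explanation: The exponent -1 on t + 1 was incorrectly written as -2: the term exp(t)/(t + 1) was incorrectly written as exp(t)/(t + 1)**2
The later steps are derived from this incorrect expression, so the error originates in Step 2.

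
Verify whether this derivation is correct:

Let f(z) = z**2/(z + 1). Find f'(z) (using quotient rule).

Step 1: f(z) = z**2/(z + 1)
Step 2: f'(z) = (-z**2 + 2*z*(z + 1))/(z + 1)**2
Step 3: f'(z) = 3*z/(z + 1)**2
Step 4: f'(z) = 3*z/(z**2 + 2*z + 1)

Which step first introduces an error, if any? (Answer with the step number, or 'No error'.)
Step 3

Step 3 is incorrect due to a wrong exponent.
The step shows: 3*z/(z + 1)**2
The correct value should be: (z**2 + 2*z)/(z + 1)**2

Explanation: The exponent 2 on z was incorrectly written as 1: the term (z**2 + 2*z)/(z + 1)**2 was incorrectly written as 3*z/(z + 1)**2
The later steps are derived from this incorrect expression, so the error originates in Step 3.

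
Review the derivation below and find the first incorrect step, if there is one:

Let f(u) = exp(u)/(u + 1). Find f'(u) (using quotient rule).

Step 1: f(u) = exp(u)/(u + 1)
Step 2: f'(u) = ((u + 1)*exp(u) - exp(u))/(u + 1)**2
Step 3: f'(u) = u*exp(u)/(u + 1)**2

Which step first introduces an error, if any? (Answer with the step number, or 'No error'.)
No error

All steps in this derivation are correct.
The final answer f'(u) = u*exp(u)/(u + 1)**2 is valid.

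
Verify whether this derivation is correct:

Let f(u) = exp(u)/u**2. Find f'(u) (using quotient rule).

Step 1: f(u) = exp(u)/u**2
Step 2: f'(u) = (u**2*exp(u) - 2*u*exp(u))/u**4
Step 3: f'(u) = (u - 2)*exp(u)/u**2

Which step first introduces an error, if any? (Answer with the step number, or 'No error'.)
Step 3

Step 3 is incorrect due to a wrong exponent.
The step shows: (u - 2)*exp(u)/u**2
The correct value should be: (u - 2)*exp(u)/u**3

Explanation: The exponent -3 on u was incorrectly written as -2: the term (u - 2)*exp(u)/u**3 was incorrectly written as (u - 2)*exp(u)/u**2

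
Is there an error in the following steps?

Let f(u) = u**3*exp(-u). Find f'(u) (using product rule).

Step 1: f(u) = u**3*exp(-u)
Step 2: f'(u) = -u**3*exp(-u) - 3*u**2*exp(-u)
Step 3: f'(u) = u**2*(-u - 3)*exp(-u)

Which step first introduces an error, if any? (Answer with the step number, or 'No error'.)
Step 2

Step 2 is incorrect due to a sign flip.
The step shows: -u**3*exp(-u) - 3*u**2*exp(-u)
The correct value should be: -u**3*exp(-u) + 3*u**2*exp(-u)

Explanation: The sign of one term was flipped: the term 3*u**2*exp(-u) was incorrectly written as -3*u**2*exp(-u)
The later steps are derived from this incorrect expression, so the error originates in Step 2.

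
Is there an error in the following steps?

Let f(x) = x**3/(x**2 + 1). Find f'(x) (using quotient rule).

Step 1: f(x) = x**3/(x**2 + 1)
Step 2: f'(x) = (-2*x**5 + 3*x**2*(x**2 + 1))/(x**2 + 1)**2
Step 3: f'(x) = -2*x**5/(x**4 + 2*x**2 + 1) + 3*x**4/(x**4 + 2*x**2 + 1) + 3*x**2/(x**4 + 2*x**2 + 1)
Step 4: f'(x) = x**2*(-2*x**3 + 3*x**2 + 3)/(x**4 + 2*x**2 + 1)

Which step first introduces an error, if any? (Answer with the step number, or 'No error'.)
Step 2

Step 2 is incorrect due to a wrong exponent.
The step shows: (-2*x**5 + 3*x**2*(x**2 + 1))/(x**2 + 1)**2
The correct value should be: (-2*x**4 + 3*x**2*(x**2 + 1))/(x**2 + 1)**2

Explanation: The exponent 4 on x was incorrectly written as 5: the term (-2*x**4 + 3*x**2*(x**2 + 1))/(x**2 + 1)**2 was incorrectly written as (-2*x**5 + 3*x**2*(x**2 + 1))/(x**2 + 1)**2
The later steps are derived from this incorrect expression, so the error originates in Step 2.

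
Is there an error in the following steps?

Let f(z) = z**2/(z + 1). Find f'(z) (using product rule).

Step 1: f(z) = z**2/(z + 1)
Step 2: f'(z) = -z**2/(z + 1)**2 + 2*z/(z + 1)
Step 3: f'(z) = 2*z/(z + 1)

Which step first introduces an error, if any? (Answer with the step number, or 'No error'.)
Step 3

Step 3 is incorrect due to a dropped term.
The step shows: 2*z/(z + 1)
The correct value should be: -z**2/(z**2 + 2*z + 1) + 2*z/(z + 1)

Explanation: A term was dropped: the term -z**2/(z**2 + 2*z + 1) was incorrectly omitted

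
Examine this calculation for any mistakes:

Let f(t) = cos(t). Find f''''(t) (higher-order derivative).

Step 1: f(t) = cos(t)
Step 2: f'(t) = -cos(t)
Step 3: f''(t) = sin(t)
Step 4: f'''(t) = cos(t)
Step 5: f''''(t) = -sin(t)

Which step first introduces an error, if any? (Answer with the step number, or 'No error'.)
Step 2

Step 2 is incorrect due to a wrong trig function.
The step shows: -cos(t)
The correct value should be: -sin(t)

Explanation: sin(t) was incorrectly written as cos(t): the term -sin(t) was incorrectly written as -cos(t)
The later steps are derived from this incorrect expression, so the error originates in Step 2.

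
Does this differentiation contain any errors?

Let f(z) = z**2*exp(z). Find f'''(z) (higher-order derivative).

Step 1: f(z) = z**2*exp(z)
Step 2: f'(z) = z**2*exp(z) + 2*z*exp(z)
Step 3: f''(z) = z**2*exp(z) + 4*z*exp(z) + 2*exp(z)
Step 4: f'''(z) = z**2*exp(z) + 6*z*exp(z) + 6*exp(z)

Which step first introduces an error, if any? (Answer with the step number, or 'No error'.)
No error

All steps in this derivation are correct.
The final answer f'''(z) = z**2*exp(z) + 6*z*exp(z) + 6*exp(z) is valid.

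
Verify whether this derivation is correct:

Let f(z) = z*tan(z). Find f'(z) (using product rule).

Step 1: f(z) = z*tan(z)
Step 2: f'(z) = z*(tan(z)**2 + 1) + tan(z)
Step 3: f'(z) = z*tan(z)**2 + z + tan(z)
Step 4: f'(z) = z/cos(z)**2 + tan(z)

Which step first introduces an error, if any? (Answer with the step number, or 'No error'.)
No error

All steps in this derivation are correct.
The final answer f'(z) = z/cos(z)**2 + tan(z) is valid.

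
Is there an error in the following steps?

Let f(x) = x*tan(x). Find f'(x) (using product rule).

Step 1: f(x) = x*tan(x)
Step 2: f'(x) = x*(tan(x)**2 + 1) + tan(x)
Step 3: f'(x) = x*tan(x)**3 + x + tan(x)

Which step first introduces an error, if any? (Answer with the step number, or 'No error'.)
Step 3

Step 3 is incorrect due to a wrong exponent.
The step shows: x*tan(x)**3 + x + tan(x)
The correct value should be: x*tan(x)**2 + x + tan(x)

Explanation: The exponent 2 on tan(x) was incorrectly written as 3: the term x*tan(x)**2 was incorrectly written as x*tan(x)**3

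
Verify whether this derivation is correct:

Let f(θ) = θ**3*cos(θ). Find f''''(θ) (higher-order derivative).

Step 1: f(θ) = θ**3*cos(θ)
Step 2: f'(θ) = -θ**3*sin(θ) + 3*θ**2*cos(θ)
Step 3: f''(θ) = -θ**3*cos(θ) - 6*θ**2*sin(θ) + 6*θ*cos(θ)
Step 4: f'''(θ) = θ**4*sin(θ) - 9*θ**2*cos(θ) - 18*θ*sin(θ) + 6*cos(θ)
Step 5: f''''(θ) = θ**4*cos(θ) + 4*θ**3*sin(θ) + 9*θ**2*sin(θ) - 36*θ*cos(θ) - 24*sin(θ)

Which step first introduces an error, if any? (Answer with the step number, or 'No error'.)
Step 4

Step 4 is incorrect due to a wrong exponent.
The step shows: θ**4*sin(θ) - 9*θ**2*cos(θ) - 18*θ*sin(θ) + 6*cos(θ)
The correct value should be: θ**3*sin(θ) - 9*θ**2*cos(θ) - 18*θ*sin(θ) + 6*cos(θ)

Explanation: The exponent 3 on θ was incorrectly written as 4: the term θ**3*sin(θ) was incorrectly written as θ**4*sin(θ)
The later steps are derived from this incorrect expression, so the error originates in Step 4.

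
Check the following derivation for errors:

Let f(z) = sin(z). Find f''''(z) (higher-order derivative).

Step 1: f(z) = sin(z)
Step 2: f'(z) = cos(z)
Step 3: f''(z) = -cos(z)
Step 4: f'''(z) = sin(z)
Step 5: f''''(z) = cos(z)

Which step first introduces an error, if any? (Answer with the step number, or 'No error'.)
Step 3

Step 3 is incorrect due to a wrong trig function.
The step shows: -cos(z)
The correct value should be: -sin(z)

Explanation: sin(z) was incorrectly written as cos(z): the term -sin(z) was incorrectly written as -cos(z)
The later steps are derived from this incorrect expression, so the error originates in Step 3.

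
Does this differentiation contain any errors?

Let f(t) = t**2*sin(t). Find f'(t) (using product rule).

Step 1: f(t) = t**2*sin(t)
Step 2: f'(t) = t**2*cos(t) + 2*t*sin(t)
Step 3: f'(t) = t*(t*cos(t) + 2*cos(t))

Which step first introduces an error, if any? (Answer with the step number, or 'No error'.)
Step 3

Step 3 is incorrect due to a wrong trig function.
The step shows: t*(t*cos(t) + 2*cos(t))
The correct value should be: t*(t*cos(t) + 2*sin(t))

Explanation: sin(t) was incorrectly written as cos(t): the term t*(t*cos(t) + 2*sin(t)) was incorrectly written as t*(t*cos(t) + 2*cos(t))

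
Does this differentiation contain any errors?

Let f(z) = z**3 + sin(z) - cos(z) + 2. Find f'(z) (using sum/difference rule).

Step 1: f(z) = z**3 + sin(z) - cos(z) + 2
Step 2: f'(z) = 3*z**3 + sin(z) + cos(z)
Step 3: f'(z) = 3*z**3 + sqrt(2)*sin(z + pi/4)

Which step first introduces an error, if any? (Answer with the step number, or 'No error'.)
Step 2

Step 2 is incorrect due to a wrong exponent.
The step shows: 3*z**3 + sin(z) + cos(z)
The correct value should be: 3*z**2 + sin(z) + cos(z)

Explanation: The exponent 2 on z was incorrectly written as 3: the term 3*z**2 was incorrectly written as 3*z**3
The later steps are derived from this incorrect expression, so the error originates in Step 2.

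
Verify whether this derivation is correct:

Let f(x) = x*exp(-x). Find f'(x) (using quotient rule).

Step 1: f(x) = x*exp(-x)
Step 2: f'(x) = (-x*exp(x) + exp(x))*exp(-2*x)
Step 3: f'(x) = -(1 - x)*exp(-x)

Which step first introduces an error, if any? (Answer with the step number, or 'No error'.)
Step 3

Step 3 is incorrect due to a sign flip.
The step shows: -(1 - x)*exp(-x)
The correct value should be: (1 - x)*exp(-x)

Explanation: The sign of the whole expression was flipped: the term (1 - x)*exp(-x) was incorrectly written as -(1 - x)*exp(-x)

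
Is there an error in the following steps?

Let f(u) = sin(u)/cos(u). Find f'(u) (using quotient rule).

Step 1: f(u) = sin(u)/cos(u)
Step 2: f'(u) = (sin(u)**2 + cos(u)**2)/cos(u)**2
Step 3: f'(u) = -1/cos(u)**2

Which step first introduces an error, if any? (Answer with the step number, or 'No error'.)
Step 3

Step 3 is incorrect due to a sign flip.
The step shows: -1/cos(u)**2
The correct value should be: cos(u)**(-2)

Explanation: The sign of the whole expression was flipped: the term cos(u)**(-2) was incorrectly written as -1/cos(u)**2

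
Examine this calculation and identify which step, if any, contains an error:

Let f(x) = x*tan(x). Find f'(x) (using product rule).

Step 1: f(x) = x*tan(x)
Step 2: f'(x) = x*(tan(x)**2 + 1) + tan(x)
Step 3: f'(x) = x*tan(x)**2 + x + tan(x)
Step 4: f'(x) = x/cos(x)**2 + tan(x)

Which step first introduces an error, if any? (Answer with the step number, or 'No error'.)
No error

All steps in this derivation are correct.
The final answer f'(x) = x/cos(x)**2 + tan(x) is valid.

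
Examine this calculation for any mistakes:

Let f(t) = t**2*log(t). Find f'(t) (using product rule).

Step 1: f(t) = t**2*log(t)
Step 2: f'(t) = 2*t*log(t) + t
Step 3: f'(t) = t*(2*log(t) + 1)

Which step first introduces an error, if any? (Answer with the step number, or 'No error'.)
No error

All steps in this derivation are correct.
The final answer f'(t) = t*(2*log(t) + 1) is valid.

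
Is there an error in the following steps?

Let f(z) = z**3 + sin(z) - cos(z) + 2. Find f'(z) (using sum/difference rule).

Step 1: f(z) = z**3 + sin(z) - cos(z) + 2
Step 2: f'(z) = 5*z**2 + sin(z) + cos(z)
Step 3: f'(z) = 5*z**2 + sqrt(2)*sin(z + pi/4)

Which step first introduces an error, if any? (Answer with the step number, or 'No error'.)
Step 2

Step 2 is incorrect due to a wrong coefficient.
The step shows: 5*z**2 + sin(z) + cos(z)
The correct value should be: 3*z**2 + sin(z) + cos(z)

Explanation: The coefficient 3 was incorrectly written as 5: the term 3*z**2 was incorrectly written as 5*z**2
The later steps are derived from this incorrect expression, so the error originates in Step 2.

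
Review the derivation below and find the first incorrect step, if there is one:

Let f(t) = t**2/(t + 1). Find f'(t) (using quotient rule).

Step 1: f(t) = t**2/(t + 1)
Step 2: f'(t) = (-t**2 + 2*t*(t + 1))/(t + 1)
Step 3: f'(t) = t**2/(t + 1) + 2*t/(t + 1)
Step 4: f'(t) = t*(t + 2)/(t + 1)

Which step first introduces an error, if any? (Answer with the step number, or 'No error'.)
Step 2

Step 2 is incorrect due to a wrong exponent.
The step shows: (-t**2 + 2*t*(t + 1))/(t + 1)
The correct value should be: (-t**2 + 2*t*(t + 1))/(t + 1)**2

Explanation: The exponent -2 on t + 1 was incorrectly written as -1: the term (-t**2 + 2*t*(t + 1))/(t + 1)**2 was incorrectly written as (-t**2 + 2*t*(t + 1))/(t + 1)
The later steps are derived from this incorrect expression, so the error originates in Step 2.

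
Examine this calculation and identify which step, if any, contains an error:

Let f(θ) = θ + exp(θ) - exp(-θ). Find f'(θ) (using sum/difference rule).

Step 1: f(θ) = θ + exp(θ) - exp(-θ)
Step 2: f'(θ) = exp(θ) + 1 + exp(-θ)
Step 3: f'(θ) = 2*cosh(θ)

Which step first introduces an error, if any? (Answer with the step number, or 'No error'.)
Step 3

Step 3 is incorrect due to a dropped term.
The step shows: 2*cosh(θ)
The correct value should be: 2*cosh(θ) + 1

Explanation: A term was dropped: the term 1 was incorrectly omitted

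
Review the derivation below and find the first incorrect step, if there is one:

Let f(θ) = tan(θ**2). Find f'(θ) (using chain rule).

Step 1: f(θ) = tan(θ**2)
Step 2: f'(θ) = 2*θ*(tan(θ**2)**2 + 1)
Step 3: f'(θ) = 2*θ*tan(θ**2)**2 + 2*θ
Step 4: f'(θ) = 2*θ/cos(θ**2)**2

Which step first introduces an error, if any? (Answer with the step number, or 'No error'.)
No error

All steps in this derivation are correct.
The final answer f'(θ) = 2*θ/cos(θ**2)**2 is valid.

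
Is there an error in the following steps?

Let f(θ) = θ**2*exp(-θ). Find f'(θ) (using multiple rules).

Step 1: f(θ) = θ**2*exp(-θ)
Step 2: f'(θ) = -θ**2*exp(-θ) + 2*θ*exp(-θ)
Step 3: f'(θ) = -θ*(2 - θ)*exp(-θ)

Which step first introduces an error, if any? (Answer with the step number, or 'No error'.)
Step 3

Step 3 is incorrect due to a sign flip.
The step shows: -θ*(2 - θ)*exp(-θ)
The correct value should be: θ*(2 - θ)*exp(-θ)

Explanation: The sign of the whole expression was flipped: the term θ*(2 - θ)*exp(-θ) was incorrectly written as -θ*(2 - θ)*exp(-θ)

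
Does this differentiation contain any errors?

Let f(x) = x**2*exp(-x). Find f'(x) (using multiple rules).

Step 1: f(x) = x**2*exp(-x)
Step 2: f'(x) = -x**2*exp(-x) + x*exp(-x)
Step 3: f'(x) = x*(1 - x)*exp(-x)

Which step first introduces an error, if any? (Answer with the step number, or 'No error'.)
Step 2

Step 2 is incorrect due to a wrong coefficient.
The step shows: -x**2*exp(-x) + x*exp(-x)
The correct value should be: -x**2*exp(-x) + 2*x*exp(-x)

Explanation: The coefficient 2 was incorrectly written as 1: the term 2*x*exp(-x) was incorrectly written as x*exp(-x)
The later steps are derived from this incorrect expression, so the error originates in Step 2.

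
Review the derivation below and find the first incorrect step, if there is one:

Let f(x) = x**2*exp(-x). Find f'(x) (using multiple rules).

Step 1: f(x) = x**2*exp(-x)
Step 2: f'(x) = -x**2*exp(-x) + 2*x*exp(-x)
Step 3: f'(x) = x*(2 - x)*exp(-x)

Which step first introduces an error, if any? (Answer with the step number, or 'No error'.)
No error

All steps in this derivation are correct.
The final answer f'(x) = x*(2 - x)*exp(-x) is valid.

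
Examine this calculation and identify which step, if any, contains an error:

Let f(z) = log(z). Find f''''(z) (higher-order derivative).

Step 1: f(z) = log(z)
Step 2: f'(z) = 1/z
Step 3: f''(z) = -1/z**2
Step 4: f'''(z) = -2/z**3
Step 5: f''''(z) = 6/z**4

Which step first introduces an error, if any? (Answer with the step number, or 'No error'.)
Step 4

Step 4 is incorrect due to a sign flip.
The step shows: -2/z**3
The correct value should be: 2/z**3

Explanation: The sign of the whole expression was flipped: the term 2/z**3 was incorrectly written as -2/z**3
The later steps are derived from this incorrect expression, so the error originates in Step 4.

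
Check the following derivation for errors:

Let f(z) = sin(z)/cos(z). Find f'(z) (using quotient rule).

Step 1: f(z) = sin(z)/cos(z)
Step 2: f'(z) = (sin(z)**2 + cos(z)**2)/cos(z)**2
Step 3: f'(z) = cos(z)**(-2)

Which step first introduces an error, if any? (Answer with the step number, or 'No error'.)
No error

All steps in this derivation are correct.
The final answer f'(z) = cos(z)**(-2) is valid.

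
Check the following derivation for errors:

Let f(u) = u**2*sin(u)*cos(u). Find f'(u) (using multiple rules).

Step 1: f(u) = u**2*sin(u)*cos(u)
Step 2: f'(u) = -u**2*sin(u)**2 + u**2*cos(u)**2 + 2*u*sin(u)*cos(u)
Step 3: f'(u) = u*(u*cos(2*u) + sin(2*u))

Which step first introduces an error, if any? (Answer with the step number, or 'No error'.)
No error

All steps in this derivation are correct.
The final answer f'(u) = u*(u*cos(2*u) + sin(2*u)) is valid.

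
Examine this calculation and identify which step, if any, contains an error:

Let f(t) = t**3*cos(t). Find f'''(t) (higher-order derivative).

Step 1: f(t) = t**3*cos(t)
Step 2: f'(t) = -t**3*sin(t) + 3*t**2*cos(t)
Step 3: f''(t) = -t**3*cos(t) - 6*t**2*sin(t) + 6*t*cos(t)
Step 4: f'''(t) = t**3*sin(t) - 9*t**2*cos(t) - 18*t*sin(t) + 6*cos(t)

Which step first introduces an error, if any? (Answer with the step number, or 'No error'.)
No error

All steps in this derivation are correct.
The final answer f'''(t) = t**3*sin(t) - 9*t**2*cos(t) - 18*t*sin(t) + 6*cos(t) is valid.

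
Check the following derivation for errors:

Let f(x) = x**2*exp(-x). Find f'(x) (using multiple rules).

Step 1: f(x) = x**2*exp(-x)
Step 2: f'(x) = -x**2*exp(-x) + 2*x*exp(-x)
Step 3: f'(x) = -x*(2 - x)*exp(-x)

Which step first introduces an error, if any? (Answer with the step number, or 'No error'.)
Step 3

Step 3 is incorrect due to a sign flip.
The step shows: -x*(2 - x)*exp(-x)
The correct value should be: x*(2 - x)*exp(-x)

Explanation: The sign of the whole expression was flipped: the term x*(2 - x)*exp(-x) was incorrectly written as -x*(2 - x)*exp(-x)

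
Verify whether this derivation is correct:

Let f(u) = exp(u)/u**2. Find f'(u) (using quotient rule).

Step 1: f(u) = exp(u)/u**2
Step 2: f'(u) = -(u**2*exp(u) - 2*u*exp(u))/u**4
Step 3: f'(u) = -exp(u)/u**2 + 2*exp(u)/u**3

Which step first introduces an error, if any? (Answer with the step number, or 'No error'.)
Step 2

Step 2 is incorrect due to a sign flip.
The step shows: -(u**2*exp(u) - 2*u*exp(u))/u**4
The correct value should be: (u**2*exp(u) - 2*u*exp(u))/u**4

Explanation: The sign of the whole expression was flipped: the term (u**2*exp(u) - 2*u*exp(u))/u**4 was incorrectly written as -(u**2*exp(u) - 2*u*exp(u))/u**4
The later steps are derived from this incorrect expression, so the error originates in Step 2.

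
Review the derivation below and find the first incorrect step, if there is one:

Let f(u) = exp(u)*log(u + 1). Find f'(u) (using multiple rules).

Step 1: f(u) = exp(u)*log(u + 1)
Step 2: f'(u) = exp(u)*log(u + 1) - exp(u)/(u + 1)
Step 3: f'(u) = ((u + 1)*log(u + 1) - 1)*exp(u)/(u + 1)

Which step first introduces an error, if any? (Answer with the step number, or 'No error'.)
Step 2

Step 2 is incorrect due to a sign flip.
The step shows: exp(u)*log(u + 1) - exp(u)/(u + 1)
The correct value should be: exp(u)*log(u + 1) + exp(u)/(u + 1)

Explanation: The sign of one term was flipped: the term exp(u)/(u + 1) was incorrectly written as -exp(u)/(u + 1)
The later steps are derived from this incorrect expression, so the error originates in Step 2.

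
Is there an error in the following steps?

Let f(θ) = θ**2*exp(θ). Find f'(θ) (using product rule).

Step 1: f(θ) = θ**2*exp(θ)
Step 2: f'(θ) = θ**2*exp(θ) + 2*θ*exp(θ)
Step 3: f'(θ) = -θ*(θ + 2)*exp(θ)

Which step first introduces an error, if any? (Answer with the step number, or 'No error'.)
Step 3

Step 3 is incorrect due to a sign flip.
The step shows: -θ*(θ + 2)*exp(θ)
The correct value should be: θ*(θ + 2)*exp(θ)

Explanation: The sign of the whole expression was flipped: the term θ*(θ + 2)*exp(θ) was incorrectly written as -θ*(θ + 2)*exp(θ)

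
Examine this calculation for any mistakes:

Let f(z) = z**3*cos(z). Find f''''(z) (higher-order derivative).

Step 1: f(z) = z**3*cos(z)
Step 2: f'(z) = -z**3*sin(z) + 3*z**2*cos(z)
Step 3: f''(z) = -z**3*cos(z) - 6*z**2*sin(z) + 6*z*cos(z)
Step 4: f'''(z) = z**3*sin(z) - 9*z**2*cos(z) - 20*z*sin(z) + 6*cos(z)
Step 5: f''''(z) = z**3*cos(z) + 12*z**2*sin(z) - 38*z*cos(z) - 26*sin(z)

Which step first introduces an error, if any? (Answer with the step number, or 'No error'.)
Step 4

Step 4 is incorrect due to a wrong coefficient.
The step shows: z**3*sin(z) - 9*z**2*cos(z) - 20*z*sin(z) + 6*cos(z)
The correct value should be: z**3*sin(z) - 9*z**2*cos(z) - 18*z*sin(z) + 6*cos(z)

Explanation: The coefficient -18 was incorrectly written as -20: the term -18*z*sin(z) was incorrectly written as -20*z*sin(z)
The later steps are derived from this incorrect expression, so the error originates in Step 4.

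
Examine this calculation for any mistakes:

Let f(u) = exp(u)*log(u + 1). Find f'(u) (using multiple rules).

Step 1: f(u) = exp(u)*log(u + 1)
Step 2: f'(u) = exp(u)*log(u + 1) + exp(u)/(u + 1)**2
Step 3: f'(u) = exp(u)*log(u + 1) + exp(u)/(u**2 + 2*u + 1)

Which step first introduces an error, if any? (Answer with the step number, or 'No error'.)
Step 2

Step 2 is incorrect due to a wrong exponent.
The step shows: exp(u)*log(u + 1) + exp(u)/(u + 1)**2
The correct value should be: exp(u)*log(u + 1) + exp(u)/(u + 1)

Explanation: The exponent -1 on u + 1 was incorrectly written as -2: the term exp(u)/(u + 1) was incorrectly written as exp(u)/(u + 1)**2
The later steps are derived from this incorrect expression, so the error originates in Step 2.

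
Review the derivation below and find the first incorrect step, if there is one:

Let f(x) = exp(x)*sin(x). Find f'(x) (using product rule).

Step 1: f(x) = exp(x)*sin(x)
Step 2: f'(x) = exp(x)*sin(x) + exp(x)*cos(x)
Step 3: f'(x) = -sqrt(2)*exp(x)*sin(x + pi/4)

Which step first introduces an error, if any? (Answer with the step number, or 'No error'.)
Step 3

Step 3 is incorrect due to a sign flip.
The step shows: -sqrt(2)*exp(x)*sin(x + pi/4)
The correct value should be: sqrt(2)*exp(x)*sin(x + pi/4)

Explanation: The sign of the whole expression was flipped: the term sqrt(2)*exp(x)*sin(x + pi/4) was incorrectly written as -sqrt(2)*exp(x)*sin(x + pi/4)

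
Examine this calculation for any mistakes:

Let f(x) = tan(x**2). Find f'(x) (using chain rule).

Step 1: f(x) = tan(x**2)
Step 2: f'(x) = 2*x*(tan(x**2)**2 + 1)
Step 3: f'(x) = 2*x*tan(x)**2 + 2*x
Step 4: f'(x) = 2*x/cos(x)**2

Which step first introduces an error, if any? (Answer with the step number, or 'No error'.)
Step 3

Step 3 is incorrect due to a wrong exponent.
The step shows: 2*x*tan(x)**2 + 2*x
The correct value should be: 2*x*tan(x**2)**2 + 2*x

Explanation: The exponent 2 on x was incorrectly written as 1: the term 2*x*tan(x**2)**2 was incorrectly written as 2*x*tan(x)**2
The later steps are derived from this incorrect expression, so the error originates in Step 3.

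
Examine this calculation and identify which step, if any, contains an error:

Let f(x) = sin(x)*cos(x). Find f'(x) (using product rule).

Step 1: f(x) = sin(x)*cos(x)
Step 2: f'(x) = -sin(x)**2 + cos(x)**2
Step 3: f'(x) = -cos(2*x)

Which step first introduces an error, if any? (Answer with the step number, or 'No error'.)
Step 3

Step 3 is incorrect due to a sign flip.
The step shows: -cos(2*x)
The correct value should be: cos(2*x)

Explanation: The sign of the whole expression was flipped: the term cos(2*x) was incorrectly written as -cos(2*x)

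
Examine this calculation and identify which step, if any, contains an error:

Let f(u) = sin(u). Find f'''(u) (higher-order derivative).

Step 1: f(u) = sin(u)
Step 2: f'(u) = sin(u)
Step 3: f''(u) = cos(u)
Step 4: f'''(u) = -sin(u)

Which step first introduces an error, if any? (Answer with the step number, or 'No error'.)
Step 2

Step 2 is incorrect due to a wrong trig function.
The step shows: sin(u)
The correct value should be: cos(u)

Explanation: cos(u) was incorrectly written as sin(u): the term cos(u) was incorrectly written as sin(u)
The later steps are derived from this incorrect expression, so the error originates in Step 2.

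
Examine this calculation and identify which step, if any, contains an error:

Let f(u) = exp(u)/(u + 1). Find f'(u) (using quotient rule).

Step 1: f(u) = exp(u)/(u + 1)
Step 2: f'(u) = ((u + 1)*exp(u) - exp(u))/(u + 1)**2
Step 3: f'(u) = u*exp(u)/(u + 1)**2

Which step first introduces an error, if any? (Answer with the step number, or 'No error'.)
No error

All steps in this derivation are correct.
The final answer f'(u) = u*exp(u)/(u + 1)**2 is valid.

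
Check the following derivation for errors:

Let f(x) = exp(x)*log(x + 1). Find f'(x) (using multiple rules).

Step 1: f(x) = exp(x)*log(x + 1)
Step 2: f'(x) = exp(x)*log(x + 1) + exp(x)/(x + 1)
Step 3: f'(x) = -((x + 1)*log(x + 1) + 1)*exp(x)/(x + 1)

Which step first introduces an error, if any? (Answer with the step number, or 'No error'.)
Step 3

Step 3 is incorrect due to a sign flip.
The step shows: -((x + 1)*log(x + 1) + 1)*exp(x)/(x + 1)
The correct value should be: ((x + 1)*log(x + 1) + 1)*exp(x)/(x + 1)

Explanation: The sign of the whole expression was flipped: the term ((x + 1)*log(x + 1) + 1)*exp(x)/(x + 1) was incorrectly written as -((x + 1)*log(x + 1) + 1)*exp(x)/(x + 1)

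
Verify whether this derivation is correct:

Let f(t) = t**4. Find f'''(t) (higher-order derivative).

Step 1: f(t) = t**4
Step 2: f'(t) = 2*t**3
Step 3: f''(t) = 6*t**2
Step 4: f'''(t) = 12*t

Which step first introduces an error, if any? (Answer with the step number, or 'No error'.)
Step 2

Step 2 is incorrect due to a wrong coefficient.
The step shows: 2*t**3
The correct value should be: 4*t**3

Explanation: The coefficient 4 was incorrectly written as 2: the term 4*t**3 was incorrectly written as 2*t**3
The later steps are derived from this incorrect expression, so the error originates in Step 2.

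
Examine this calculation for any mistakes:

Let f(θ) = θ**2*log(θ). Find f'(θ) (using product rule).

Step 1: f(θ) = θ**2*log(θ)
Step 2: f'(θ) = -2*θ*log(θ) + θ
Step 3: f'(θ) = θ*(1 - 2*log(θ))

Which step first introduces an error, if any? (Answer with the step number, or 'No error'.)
Step 2

Step 2 is incorrect due to a sign flip.
The step shows: -2*θ*log(θ) + θ
The correct value should be: 2*θ*log(θ) + θ

Explanation: The sign of one term was flipped: the term 2*θ*log(θ) was incorrectly written as -2*θ*log(θ)
The later steps are derived from this incorrect expression, so the error originates in Step 2.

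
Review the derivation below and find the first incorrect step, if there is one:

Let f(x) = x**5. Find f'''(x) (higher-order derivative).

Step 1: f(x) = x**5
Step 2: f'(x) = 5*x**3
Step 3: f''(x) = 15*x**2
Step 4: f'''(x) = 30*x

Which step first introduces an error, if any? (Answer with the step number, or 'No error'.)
Step 2

Step 2 is incorrect due to a wrong exponent.
The step shows: 5*x**3
The correct value should be: 5*x**4

Explanation: The exponent 4 on x was incorrectly written as 3: the term 5*x**4 was incorrectly written as 5*x**3
The later steps are derived from this incorrect expression, so the error originates in Step 2.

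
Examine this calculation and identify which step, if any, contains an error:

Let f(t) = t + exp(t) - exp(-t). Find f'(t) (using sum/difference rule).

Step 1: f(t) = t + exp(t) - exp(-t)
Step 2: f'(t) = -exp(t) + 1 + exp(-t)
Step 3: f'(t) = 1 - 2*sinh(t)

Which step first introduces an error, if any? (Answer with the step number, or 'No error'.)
Step 2

Step 2 is incorrect due to a sign flip.
The step shows: -exp(t) + 1 + exp(-t)
The correct value should be: exp(t) + 1 + exp(-t)

Explanation: The sign of one term was flipped: the term exp(t) was incorrectly written as -exp(t)
The later steps are derived from this incorrect expression, so the error originates in Step 2.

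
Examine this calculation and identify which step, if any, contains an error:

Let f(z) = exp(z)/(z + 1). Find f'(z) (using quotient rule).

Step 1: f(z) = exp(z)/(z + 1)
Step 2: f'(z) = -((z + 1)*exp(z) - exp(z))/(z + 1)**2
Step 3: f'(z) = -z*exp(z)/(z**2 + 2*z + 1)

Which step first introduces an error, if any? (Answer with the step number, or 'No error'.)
Step 2

Step 2 is incorrect due to a sign flip.
The step shows: -((z + 1)*exp(z) - exp(z))/(z + 1)**2
The correct value should be: ((z + 1)*exp(z) - exp(z))/(z + 1)**2

Explanation: The sign of the whole expression was flipped: the term ((z + 1)*exp(z) - exp(z))/(z + 1)**2 was incorrectly written as -((z + 1)*exp(z) - exp(z))/(z + 1)**2
The later steps are derived from this incorrect expression, so the error originates in Step 2.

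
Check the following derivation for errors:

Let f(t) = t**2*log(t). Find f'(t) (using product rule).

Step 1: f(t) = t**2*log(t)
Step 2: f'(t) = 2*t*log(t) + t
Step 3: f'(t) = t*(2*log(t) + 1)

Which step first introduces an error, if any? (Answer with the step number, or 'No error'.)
No error

All steps in this derivation are correct.
The final answer f'(t) = t*(2*log(t) + 1) is valid.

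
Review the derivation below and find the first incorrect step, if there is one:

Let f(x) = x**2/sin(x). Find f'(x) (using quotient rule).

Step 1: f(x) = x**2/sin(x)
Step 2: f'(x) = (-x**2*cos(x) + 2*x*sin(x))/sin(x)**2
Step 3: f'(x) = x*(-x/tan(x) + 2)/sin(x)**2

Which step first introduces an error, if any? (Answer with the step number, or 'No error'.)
Step 3

Step 3 is incorrect due to a wrong exponent.
The step shows: x*(-x/tan(x) + 2)/sin(x)**2
The correct value should be: x*(-x/tan(x) + 2)/sin(x)

Explanation: The exponent -1 on sin(x) was incorrectly written as -2: the term x*(-x/tan(x) + 2)/sin(x) was incorrectly written as x*(-x/tan(x) + 2)/sin(x)**2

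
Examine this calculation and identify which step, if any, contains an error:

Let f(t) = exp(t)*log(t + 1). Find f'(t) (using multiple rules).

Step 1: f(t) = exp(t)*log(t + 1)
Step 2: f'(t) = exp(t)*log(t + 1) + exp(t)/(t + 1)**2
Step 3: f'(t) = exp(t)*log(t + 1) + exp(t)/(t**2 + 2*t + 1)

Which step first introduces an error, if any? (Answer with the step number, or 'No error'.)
Step 2

Step 2 is incorrect due to a wrong exponent.
The step shows: exp(t)*log(t + 1) + exp(t)/(t + 1)**2
The correct value should be: exp(t)*log(t + 1) + exp(t)/(t + 1)

Explanation: The exponent -1 on t + 1 was incorrectly written as -2: the term exp(t)/(t + 1) was incorrectly written as exp(t)/(t + 1)**2
The later steps are derived from this incorrect expression, so the error originates in Step 2.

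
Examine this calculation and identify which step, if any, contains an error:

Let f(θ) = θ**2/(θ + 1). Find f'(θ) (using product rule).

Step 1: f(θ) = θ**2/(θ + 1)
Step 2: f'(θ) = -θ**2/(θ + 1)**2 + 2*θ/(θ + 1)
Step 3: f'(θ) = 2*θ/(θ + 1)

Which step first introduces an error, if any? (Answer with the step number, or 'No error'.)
Step 3

Step 3 is incorrect due to a dropped term.
The step shows: 2*θ/(θ + 1)
The correct value should be: -θ**2/(θ**2 + 2*θ + 1) + 2*θ/(θ + 1)

Explanation: A term was dropped: the term -θ**2/(θ**2 + 2*θ + 1) was incorrectly omitted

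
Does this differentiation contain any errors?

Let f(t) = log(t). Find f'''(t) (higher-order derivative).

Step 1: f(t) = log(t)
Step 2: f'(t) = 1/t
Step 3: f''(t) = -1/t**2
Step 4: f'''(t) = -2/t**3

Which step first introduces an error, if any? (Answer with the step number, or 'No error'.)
Step 4

Step 4 is incorrect due to a sign flip.
The step shows: -2/t**3
The correct value should be: 2/t**3

Explanation: The sign of the whole expression was flipped: the term 2/t**3 was incorrectly written as -2/t**3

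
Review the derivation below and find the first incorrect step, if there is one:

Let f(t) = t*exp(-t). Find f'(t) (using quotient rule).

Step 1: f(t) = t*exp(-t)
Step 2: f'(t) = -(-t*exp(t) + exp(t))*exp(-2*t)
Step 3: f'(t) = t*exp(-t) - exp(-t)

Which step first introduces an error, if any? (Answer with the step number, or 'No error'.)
Step 2

Step 2 is incorrect due to a sign flip.
The step shows: -(-t*exp(t) + exp(t))*exp(-2*t)
The correct value should be: (-t*exp(t) + exp(t))*exp(-2*t)

Explanation: The sign of the whole expression was flipped: the term (-t*exp(t) + exp(t))*exp(-2*t) was incorrectly written as -(-t*exp(t) + exp(t))*exp(-2*t)
The later steps are derived from this incorrect expression, so the error originates in Step 2.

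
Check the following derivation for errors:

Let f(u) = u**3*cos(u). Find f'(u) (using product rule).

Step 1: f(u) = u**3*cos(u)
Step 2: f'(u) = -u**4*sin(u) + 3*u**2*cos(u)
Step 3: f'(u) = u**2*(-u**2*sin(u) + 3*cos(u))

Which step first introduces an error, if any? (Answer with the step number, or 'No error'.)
Step 2

Step 2 is incorrect due to a wrong exponent.
The step shows: -u**4*sin(u) + 3*u**2*cos(u)
The correct value should be: -u**3*sin(u) + 3*u**2*cos(u)

Explanation: The exponent 3 on u was incorrectly written as 4: the term -u**3*sin(u) was incorrectly written as -u**4*sin(u)
The later steps are derived from this incorrect expression, so the error originates in Step 2.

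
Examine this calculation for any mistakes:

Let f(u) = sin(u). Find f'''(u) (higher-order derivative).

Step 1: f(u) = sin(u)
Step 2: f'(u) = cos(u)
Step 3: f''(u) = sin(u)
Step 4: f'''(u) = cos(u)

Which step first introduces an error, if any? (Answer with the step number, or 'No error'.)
Step 3

Step 3 is incorrect due to a sign flip.
The step shows: sin(u)
The correct value should be: -sin(u)

Explanation: The sign of the whole expression was flipped: the term -sin(u) was incorrectly written as sin(u)
The later steps are derived from this incorrect expression, so the error originates in Step 3.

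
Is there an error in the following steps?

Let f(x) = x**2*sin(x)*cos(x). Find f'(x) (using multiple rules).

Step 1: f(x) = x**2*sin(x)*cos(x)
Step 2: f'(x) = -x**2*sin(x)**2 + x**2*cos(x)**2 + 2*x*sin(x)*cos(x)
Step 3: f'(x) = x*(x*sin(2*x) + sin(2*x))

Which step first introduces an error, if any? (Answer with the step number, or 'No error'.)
Step 3

Step 3 is incorrect due to a wrong trig function.
The step shows: x*(x*sin(2*x) + sin(2*x))
The correct value should be: x*(x*cos(2*x) + sin(2*x))

Explanation: cos(2*x) was incorrectly written as sin(2*x): the term x*(x*cos(2*x) + sin(2*x)) was incorrectly written as x*(x*sin(2*x) + sin(2*x))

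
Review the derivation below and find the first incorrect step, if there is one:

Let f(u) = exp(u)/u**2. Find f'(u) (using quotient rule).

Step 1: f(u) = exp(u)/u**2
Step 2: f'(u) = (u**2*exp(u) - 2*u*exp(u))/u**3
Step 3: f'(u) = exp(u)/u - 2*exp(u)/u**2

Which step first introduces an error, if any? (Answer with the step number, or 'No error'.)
Step 2

Step 2 is incorrect due to a wrong exponent.
The step shows: (u**2*exp(u) - 2*u*exp(u))/u**3
The correct value should be: (u**2*exp(u) - 2*u*exp(u))/u**4

Explanation: The exponent -4 on u was incorrectly written as -3: the term (u**2*exp(u) - 2*u*exp(u))/u**4 was incorrectly written as (u**2*exp(u) - 2*u*exp(u))/u**3
The later steps are derived from this incorrect expression, so the error originates in Step 2.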